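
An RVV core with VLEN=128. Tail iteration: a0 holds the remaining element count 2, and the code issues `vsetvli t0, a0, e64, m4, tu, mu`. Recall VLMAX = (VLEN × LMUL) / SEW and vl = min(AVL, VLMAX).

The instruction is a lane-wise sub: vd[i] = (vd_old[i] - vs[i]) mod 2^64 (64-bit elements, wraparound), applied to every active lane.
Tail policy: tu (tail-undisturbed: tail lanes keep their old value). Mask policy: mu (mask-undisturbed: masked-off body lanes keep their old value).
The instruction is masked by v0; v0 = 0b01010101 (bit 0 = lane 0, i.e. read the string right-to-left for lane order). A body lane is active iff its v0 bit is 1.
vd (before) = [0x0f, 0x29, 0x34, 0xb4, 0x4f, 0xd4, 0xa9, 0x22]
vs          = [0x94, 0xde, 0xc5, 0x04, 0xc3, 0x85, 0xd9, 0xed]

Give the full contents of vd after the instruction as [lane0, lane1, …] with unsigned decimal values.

vd = [18446744073709551483, 41, 52, 180, 79, 212, 169, 34]

VLMAX = (128 × 4) / 64 = 8 lanes
vl = min(AVL, VLMAX) = min(2, 8) = 2
  i=0: sub(0x0f,0x94) → 18446744073709551483
  i=1: mask-off/keep → 41
  i=2: tail/keep → 52
  i=3: tail/keep → 180
  i=4: tail/keep → 79
  i=5: tail/keep → 212
  i=6: tail/keep → 169
  i=7: tail/keep → 34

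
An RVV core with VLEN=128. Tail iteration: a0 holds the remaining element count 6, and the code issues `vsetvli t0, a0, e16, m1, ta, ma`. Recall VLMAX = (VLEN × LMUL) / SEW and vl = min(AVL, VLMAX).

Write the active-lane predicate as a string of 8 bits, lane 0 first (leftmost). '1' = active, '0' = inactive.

predicate = 11111100

VLMAX = VLEN×LMUL/SEW = 128×1/16 = 8
vl = min(AVL, VLMAX) = min(6, 8) = 6
bits (lane 0 leftmost): 11111100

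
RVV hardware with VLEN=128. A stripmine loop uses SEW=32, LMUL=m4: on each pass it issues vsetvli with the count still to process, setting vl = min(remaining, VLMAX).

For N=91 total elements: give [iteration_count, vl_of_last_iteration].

VLMAX = (128 × 4) / 32 = 16 lanes
91 elements at 16/iter → 6 passes, remainder 11 on the last

[iterations, last_vl] = [6, 11]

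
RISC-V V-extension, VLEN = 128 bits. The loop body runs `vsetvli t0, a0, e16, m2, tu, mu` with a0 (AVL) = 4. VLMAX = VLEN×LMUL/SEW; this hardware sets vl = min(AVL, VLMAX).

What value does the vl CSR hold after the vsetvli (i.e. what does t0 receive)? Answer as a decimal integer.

VLMAX = (128 × 2) / 16 = 16 lanes
AVL=4 ≤ VLMAX=16, so vl = 4

vl = 4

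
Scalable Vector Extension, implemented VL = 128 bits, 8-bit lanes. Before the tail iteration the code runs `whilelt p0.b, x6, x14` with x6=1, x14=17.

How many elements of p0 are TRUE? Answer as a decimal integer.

vl = 16

128-bit reg / 8-bit elem → 16 lanes
whilelt: lane j active iff 1+j < 17 → j < 16 → 16 active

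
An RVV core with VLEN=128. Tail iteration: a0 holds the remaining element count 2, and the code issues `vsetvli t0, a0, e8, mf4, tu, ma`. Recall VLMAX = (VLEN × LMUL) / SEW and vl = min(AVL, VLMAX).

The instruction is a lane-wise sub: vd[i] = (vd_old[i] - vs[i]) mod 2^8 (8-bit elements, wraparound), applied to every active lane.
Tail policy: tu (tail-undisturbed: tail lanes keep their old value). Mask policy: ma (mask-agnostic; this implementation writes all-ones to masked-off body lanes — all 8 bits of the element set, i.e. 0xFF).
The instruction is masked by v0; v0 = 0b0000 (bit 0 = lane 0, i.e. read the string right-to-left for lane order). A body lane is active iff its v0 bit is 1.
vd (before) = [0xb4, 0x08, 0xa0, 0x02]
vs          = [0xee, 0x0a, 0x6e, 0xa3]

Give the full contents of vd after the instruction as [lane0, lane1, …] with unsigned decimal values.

vd = [255, 255, 160, 2]

lanes per group: 128·1/4/8 = 4
AVL=2 ≤ VLMAX=4, so vl = 2
vd[0] mask-off/ones -> 0xff
vd[1] mask-off/ones -> 0xff
vd[2] tail/keep -> 0xa0
vd[3] tail/keep -> 0x02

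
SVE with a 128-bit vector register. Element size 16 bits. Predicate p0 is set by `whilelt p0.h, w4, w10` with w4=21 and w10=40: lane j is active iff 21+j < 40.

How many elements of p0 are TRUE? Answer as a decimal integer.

vl = 8

register lanes = 128/16 = 8
whilelt: lane j active iff 21+j < 40 → j < 19 → 8 active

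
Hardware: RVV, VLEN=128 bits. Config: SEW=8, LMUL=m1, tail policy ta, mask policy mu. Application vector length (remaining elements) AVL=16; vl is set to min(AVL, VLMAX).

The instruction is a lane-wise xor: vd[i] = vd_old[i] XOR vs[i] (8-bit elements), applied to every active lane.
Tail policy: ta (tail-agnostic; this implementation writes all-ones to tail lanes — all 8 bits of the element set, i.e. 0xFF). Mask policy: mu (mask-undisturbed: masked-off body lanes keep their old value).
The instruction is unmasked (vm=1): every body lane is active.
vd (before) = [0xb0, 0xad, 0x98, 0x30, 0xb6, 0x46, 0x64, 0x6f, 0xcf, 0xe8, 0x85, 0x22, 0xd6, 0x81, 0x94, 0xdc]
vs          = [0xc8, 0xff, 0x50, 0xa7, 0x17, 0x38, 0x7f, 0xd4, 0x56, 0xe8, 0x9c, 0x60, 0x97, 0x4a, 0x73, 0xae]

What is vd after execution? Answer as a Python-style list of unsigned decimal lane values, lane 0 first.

VLMAX = VLEN×LMUL/SEW = 128×1/8 = 16
vl = min(AVL, VLMAX) = min(16, 16) = 16
  i=0: xor(0xb0,0xc8) → 120
  i=1: xor(0xad,0xff) → 82
  i=2: xor(0x98,0x50) → 200
  i=3: xor(0x30,0xa7) → 151
  i=4: xor(0xb6,0x17) → 161
  i=5: xor(0x46,0x38) → 126
  i=6: xor(0x64,0x7f) → 27
  i=7: xor(0x6f,0xd4) → 187
  i=8: xor(0xcf,0x56) → 153
  i=9: xor(0xe8,0xe8) → 0
  i=10: xor(0x85,0x9c) → 25
  i=11: xor(0x22,0x60) → 66
  i=12: xor(0xd6,0x97) → 65
  i=13: xor(0x81,0x4a) → 203
  i=14: xor(0x94,0x73) → 231
  i=15: xor(0xdc,0xae) → 114

vd = [120, 82, 200, 151, 161, 126, 27, 187, 153, 0, 25, 66, 65, 203, 231, 114]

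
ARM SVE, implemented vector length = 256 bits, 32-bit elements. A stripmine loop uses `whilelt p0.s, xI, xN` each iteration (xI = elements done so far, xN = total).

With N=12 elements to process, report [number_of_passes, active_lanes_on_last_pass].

[iterations, last_vl] = [2, 4]

register lanes = 256/32 = 8
iterations = ceil(12/8) = 2; final-pass vl = 4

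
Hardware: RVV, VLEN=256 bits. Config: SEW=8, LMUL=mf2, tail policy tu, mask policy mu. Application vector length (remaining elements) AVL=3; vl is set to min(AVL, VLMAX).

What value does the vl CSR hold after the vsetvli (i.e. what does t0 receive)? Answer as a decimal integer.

vl = 3

VLMAX = (256 × 1/2) / 8 = 16 lanes
vl ← min(3, 16) = 3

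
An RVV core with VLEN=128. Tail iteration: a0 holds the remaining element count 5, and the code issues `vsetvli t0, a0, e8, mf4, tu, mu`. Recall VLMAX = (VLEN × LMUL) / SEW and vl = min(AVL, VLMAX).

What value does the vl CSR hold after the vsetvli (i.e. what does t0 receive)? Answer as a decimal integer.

vl = 4

VLMAX = (128 × 1/4) / 8 = 4 lanes
AVL=5 > VLMAX=4, so vl = 4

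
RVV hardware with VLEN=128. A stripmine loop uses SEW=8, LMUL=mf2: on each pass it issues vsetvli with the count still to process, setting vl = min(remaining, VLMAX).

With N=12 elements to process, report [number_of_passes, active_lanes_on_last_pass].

VLMAX = (128 × 1/2) / 8 = 8 lanes
12 elements at 8/iter → 2 passes, remainder 4 on the last

[iterations, last_vl] = [2, 4]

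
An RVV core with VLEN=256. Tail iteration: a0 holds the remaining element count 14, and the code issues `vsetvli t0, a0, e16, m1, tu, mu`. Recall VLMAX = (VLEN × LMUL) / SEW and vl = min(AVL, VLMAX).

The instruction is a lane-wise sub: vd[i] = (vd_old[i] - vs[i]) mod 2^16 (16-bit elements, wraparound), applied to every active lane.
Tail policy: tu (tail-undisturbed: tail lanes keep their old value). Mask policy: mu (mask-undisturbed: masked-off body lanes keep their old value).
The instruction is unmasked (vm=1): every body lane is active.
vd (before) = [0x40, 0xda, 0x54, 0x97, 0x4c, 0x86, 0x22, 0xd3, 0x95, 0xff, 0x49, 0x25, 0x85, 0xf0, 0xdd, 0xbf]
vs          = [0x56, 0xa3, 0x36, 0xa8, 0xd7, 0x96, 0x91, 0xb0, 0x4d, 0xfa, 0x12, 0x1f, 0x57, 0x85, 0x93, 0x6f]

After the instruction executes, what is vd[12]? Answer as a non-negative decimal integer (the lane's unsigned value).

vd[12] = 46

VLMAX = (256 × 1) / 16 = 16 lanes
vl = min(AVL, VLMAX) = min(14, 16) = 14
[0] sub(0x40,0x56) = 0xffea
[1] sub(0xda,0xa3) = 0x37
[2] sub(0x54,0x36) = 0x1e
[3] sub(0x97,0xa8) = 0xffef
[4] sub(0x4c,0xd7) = 0xff75
[5] sub(0x86,0x96) = 0xfff0
[6] sub(0x22,0x91) = 0xff91
[7] sub(0xd3,0xb0) = 0x23
[8] sub(0x95,0x4d) = 0x48
[9] sub(0xff,0xfa) = 0x05
[10] sub(0x49,0x12) = 0x37
[11] sub(0x25,0x1f) = 0x06
[12] sub(0x85,0x57) = 0x2e
[13] sub(0xf0,0x85) = 0x6b
[14] tail/keep = 0xdd
[15] tail/keep = 0xbf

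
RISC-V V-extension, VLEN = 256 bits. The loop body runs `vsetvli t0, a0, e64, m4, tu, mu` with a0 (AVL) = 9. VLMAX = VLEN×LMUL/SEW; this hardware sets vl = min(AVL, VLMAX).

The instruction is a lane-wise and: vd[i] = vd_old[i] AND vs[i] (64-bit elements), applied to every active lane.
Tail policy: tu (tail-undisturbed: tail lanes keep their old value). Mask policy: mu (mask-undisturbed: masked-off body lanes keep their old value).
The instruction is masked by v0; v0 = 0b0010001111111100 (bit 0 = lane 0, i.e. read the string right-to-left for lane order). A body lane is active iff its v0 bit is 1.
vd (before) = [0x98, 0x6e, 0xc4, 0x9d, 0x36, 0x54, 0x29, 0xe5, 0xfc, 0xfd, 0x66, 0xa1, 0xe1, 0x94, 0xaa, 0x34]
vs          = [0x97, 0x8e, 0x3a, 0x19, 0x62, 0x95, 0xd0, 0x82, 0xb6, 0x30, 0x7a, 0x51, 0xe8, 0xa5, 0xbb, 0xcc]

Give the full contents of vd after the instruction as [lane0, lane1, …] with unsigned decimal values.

lanes per group: 256·4/64 = 16
AVL=9 ≤ VLMAX=16, so vl = 9
vd[0] mask-off/keep -> 0x98
vd[1] mask-off/keep -> 0x6e
vd[2] and(0xc4,0x3a) -> 0x00
vd[3] and(0x9d,0x19) -> 0x19
vd[4] and(0x36,0x62) -> 0x22
vd[5] and(0x54,0x95) -> 0x14
vd[6] and(0x29,0xd0) -> 0x00
vd[7] and(0xe5,0x82) -> 0x80
vd[8] and(0xfc,0xb6) -> 0xb4
vd[9] tail/keep -> 0xfd
vd[10] tail/keep -> 0x66
vd[11] tail/keep -> 0xa1
vd[12] tail/keep -> 0xe1
vd[13] tail/keep -> 0x94
vd[14] tail/keep -> 0xaa
vd[15] tail/keep -> 0x34

vd = [152, 110, 0, 25, 34, 20, 0, 128, 180, 253, 102, 161, 225, 148, 170, 52]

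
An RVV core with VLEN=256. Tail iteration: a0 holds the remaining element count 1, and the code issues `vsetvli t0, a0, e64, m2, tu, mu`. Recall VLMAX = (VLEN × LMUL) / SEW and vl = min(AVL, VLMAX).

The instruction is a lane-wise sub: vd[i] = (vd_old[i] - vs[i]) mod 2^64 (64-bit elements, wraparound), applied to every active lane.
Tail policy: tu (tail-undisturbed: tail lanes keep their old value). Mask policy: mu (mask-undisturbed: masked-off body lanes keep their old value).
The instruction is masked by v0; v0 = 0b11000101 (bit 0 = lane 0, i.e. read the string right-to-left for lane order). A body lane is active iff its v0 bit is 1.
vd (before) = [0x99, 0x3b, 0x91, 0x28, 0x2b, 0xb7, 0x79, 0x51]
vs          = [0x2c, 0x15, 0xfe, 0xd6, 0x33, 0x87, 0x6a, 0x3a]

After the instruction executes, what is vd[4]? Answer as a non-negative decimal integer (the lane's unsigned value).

vd[4] = 43

lanes per group: 256·2/64 = 8
vl ← min(1, 8) = 1
vd[0] sub(0x99,0x2c) -> 0x6d
vd[1] tail/keep -> 0x3b
vd[2] tail/keep -> 0x91
vd[3] tail/keep -> 0x28
vd[4] tail/keep -> 0x2b
vd[5] tail/keep -> 0xb7
vd[6] tail/keep -> 0x79
vd[7] tail/keep -> 0x51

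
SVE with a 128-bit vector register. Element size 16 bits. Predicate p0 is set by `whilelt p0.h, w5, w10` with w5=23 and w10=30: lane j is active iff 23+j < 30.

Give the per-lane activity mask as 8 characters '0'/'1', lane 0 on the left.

predicate = 11111110

lane count: 128 div 16 = 8
p0[j] = (23+j < 30); true for j=0..6 → 7 lanes set
bits (lane 0 leftmost): 11111110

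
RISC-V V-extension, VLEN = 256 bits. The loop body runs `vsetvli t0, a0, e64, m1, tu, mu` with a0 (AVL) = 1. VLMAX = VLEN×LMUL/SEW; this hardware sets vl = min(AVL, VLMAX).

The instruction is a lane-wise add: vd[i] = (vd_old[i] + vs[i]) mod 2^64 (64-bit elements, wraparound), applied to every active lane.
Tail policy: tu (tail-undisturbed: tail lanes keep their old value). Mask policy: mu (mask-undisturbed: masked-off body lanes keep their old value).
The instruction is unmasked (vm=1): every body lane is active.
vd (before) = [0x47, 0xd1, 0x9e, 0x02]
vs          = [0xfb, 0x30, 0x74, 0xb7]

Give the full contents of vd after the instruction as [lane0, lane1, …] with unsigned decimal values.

vd = [322, 209, 158, 2]

VLMAX = VLEN×LMUL/SEW = 256×1/64 = 4
vl = min(AVL, VLMAX) = min(1, 4) = 1
  i=0: add(0x47,0xfb) → 322
  i=1: tail/keep → 209
  i=2: tail/keep → 158
  i=3: tail/keep → 2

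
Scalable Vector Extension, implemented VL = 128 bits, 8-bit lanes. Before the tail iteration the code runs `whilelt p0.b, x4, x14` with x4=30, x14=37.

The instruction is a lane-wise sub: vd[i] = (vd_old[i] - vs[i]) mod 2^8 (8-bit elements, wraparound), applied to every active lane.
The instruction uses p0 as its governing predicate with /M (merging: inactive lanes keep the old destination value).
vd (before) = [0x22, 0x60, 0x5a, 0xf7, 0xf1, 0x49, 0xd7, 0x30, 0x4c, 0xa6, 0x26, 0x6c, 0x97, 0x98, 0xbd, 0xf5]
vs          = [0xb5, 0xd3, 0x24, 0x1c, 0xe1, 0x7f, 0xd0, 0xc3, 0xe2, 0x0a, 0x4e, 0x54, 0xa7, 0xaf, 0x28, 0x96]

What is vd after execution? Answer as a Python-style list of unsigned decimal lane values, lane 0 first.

vd = [109, 141, 54, 219, 16, 202, 7, 48, 76, 166, 38, 108, 151, 152, 189, 245]

register lanes = 128/8 = 16
active while 30+j < 37, i.e. j ∈ [0,7) capped at 16 ⇒ 7
lane  0: sub(0x22,0xb5) ⇒ 0x6d
lane  1: sub(0x60,0xd3) ⇒ 0x8d
lane  2: sub(0x5a,0x24) ⇒ 0x36
lane  3: sub(0xf7,0x1c) ⇒ 0xdb
lane  4: sub(0xf1,0xe1) ⇒ 0x10
lane  5: sub(0x49,0x7f) ⇒ 0xca
lane  6: sub(0xd7,0xd0) ⇒ 0x07
lane  7: tail/keep ⇒ 0x30
lane  8: tail/keep ⇒ 0x4c
lane  9: tail/keep ⇒ 0xa6
lane 10: tail/keep ⇒ 0x26
lane 11: tail/keep ⇒ 0x6c
lane 12: tail/keep ⇒ 0x97
lane 13: tail/keep ⇒ 0x98
lane 14: tail/keep ⇒ 0xbd
lane 15: tail/keep ⇒ 0xf5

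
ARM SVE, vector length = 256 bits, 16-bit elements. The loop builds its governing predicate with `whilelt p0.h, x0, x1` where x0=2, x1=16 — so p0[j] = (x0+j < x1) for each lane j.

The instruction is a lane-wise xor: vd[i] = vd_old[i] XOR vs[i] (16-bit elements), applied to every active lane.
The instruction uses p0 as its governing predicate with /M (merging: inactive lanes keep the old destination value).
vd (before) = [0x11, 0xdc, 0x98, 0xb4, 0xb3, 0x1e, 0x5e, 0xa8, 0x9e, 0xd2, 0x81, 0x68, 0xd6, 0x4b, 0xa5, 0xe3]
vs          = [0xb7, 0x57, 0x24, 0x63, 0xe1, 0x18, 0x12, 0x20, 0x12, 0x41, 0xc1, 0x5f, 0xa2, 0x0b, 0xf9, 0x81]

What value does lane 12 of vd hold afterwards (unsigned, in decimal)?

vd[12] = 116

256-bit reg / 16-bit elem → 16 lanes
active while 2+j < 16, i.e. j ∈ [0,14) capped at 16 ⇒ 14
vd[0] xor(0x11,0xb7) -> 0xa6
vd[1] xor(0xdc,0x57) -> 0x8b
vd[2] xor(0x98,0x24) -> 0xbc
vd[3] xor(0xb4,0x63) -> 0xd7
vd[4] xor(0xb3,0xe1) -> 0x52
vd[5] xor(0x1e,0x18) -> 0x06
vd[6] xor(0x5e,0x12) -> 0x4c
vd[7] xor(0xa8,0x20) -> 0x88
vd[8] xor(0x9e,0x12) -> 0x8c
vd[9] xor(0xd2,0x41) -> 0x93
vd[10] xor(0x81,0xc1) -> 0x40
vd[11] xor(0x68,0x5f) -> 0x37
vd[12] xor(0xd6,0xa2) -> 0x74
vd[13] xor(0x4b,0x0b) -> 0x40
vd[14] tail/keep -> 0xa5
vd[15] tail/keep -> 0xe3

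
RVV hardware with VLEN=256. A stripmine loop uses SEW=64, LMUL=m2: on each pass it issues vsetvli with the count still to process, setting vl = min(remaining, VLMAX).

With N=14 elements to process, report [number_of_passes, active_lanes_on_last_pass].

lanes per group: 256·2/64 = 8
14 elements at 8/iter → 2 passes, remainder 6 on the last

[iterations, last_vl] = [2, 6]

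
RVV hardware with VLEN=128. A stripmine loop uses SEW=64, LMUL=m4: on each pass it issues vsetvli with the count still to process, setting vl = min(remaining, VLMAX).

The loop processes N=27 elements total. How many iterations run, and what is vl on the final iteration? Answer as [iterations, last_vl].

[iterations, last_vl] = [4, 3]

VLMAX = VLEN×LMUL/SEW = 128×4/64 = 8
27 elements at 8/iter → 4 passes, remainder 3 on the last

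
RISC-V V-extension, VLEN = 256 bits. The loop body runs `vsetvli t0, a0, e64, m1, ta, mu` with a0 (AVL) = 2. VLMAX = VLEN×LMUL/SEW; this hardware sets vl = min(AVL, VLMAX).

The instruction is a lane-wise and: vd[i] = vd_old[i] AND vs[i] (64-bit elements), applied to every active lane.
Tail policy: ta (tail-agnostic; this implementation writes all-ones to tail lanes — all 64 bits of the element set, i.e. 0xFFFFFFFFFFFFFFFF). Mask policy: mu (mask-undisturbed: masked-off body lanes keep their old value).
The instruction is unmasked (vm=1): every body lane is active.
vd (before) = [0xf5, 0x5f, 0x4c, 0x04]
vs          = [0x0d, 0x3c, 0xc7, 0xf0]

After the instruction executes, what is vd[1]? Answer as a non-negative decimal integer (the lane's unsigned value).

vd[1] = 28

lanes per group: 256·1/64 = 4
AVL=2 ≤ VLMAX=4, so vl = 2
lane  0: and(0xf5,0x0d) ⇒ 0x05
lane  1: and(0x5f,0x3c) ⇒ 0x1c
lane  2: tail/ones ⇒ 0xffffffffffffffff
lane  3: tail/ones ⇒ 0xffffffffffffffff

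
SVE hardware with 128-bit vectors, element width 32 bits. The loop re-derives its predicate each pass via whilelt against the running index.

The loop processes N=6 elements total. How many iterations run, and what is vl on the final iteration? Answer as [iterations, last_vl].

[iterations, last_vl] = [2, 2]

128-bit reg / 32-bit elem → 4 lanes
6 elements at 4/iter → 2 passes, remainder 2 on the last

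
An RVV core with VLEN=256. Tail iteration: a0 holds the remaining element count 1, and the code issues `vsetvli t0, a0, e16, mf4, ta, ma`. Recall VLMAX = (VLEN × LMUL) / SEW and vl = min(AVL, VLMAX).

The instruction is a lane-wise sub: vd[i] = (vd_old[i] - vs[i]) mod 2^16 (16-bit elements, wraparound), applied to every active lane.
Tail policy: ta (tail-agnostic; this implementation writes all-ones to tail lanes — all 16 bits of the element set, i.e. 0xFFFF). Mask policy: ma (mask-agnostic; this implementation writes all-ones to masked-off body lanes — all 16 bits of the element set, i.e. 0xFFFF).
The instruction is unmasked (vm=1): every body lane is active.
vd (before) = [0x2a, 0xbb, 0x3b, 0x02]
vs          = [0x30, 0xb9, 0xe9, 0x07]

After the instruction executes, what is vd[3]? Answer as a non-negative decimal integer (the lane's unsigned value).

lanes per group: 256·1/4/16 = 4
vl ← min(1, 4) = 1
  i=0: sub(0x2a,0x30) → 65530
  i=1: tail/ones → 65535
  i=2: tail/ones → 65535
  i=3: tail/ones → 65535

vd[3] = 65535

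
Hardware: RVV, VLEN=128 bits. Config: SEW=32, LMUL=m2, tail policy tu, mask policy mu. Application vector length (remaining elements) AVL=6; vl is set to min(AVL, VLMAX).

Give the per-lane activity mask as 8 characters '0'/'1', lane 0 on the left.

predicate = 11111100

lanes per group: 128·2/32 = 8
AVL=6 ≤ VLMAX=8, so vl = 6
bits (lane 0 leftmost): 11111100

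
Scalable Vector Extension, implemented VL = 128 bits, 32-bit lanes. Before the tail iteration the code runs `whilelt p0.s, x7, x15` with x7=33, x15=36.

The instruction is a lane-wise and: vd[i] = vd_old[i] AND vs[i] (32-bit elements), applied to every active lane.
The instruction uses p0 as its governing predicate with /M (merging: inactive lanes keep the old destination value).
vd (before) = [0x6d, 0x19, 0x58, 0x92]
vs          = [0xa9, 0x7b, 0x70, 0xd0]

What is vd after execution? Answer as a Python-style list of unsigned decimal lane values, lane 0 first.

register lanes = 128/32 = 4
whilelt: lane j active iff 33+j < 36 → j < 3 → 3 active
lane  0: and(0x6d,0xa9) ⇒ 0x29
lane  1: and(0x19,0x7b) ⇒ 0x19
lane  2: and(0x58,0x70) ⇒ 0x50
lane  3: tail/keep ⇒ 0x92

vd = [41, 25, 80, 146]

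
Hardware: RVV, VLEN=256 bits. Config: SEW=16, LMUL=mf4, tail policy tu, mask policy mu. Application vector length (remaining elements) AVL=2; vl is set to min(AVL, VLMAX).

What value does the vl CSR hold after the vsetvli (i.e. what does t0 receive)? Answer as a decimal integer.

lanes per group: 256·1/4/16 = 4
AVL=2 ≤ VLMAX=4, so vl = 2

vl = 2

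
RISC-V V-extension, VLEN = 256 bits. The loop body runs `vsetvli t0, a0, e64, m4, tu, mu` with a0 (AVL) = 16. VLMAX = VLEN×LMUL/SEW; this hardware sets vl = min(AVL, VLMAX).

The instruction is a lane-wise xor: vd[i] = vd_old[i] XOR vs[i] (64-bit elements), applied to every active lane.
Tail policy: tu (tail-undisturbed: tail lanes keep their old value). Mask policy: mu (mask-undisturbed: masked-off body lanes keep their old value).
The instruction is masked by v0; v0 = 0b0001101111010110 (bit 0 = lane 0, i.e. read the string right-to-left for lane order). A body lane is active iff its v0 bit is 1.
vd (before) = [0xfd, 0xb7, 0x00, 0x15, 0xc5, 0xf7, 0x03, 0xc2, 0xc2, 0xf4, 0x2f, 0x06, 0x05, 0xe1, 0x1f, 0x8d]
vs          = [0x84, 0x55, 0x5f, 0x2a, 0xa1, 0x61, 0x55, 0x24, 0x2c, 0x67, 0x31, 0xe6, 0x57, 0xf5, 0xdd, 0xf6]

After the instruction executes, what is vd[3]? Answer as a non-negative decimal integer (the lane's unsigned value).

VLMAX = (256 × 4) / 64 = 16 lanes
vl ← min(16, 16) = 16
vd[0] mask-off/keep -> 0xfd
vd[1] xor(0xb7,0x55) -> 0xe2
vd[2] xor(0x00,0x5f) -> 0x5f
vd[3] mask-off/keep -> 0x15
vd[4] xor(0xc5,0xa1) -> 0x64
vd[5] mask-off/keep -> 0xf7
vd[6] xor(0x03,0x55) -> 0x56
vd[7] xor(0xc2,0x24) -> 0xe6
vd[8] xor(0xc2,0x2c) -> 0xee
vd[9] xor(0xf4,0x67) -> 0x93
vd[10] mask-off/keep -> 0x2f
vd[11] xor(0x06,0xe6) -> 0xe0
vd[12] xor(0x05,0x57) -> 0x52
vd[13] mask-off/keep -> 0xe1
vd[14] mask-off/keep -> 0x1f
vd[15] mask-off/keep -> 0x8d

vd[3] = 21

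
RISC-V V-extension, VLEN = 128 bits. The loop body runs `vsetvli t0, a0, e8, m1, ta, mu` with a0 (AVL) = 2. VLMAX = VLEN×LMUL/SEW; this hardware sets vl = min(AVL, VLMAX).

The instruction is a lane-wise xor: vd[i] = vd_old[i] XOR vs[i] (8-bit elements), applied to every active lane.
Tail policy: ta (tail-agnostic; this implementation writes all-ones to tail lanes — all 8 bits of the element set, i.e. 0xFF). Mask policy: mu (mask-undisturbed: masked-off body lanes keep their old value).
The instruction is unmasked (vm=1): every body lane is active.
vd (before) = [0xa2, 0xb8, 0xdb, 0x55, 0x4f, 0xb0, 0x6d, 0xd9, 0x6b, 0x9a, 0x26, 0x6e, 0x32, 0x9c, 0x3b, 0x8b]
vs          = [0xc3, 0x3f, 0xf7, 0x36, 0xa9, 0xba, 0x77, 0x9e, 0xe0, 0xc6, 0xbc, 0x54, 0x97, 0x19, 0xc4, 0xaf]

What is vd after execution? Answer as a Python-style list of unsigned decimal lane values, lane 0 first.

vd = [97, 135, 255, 255, 255, 255, 255, 255, 255, 255, 255, 255, 255, 255, 255, 255]

lanes per group: 128·1/8 = 16
AVL=2 ≤ VLMAX=16, so vl = 2
lane  0: xor(0xa2,0xc3) ⇒ 0x61
lane  1: xor(0xb8,0x3f) ⇒ 0x87
lane  2: tail/ones ⇒ 0xff
lane  3: tail/ones ⇒ 0xff
lane  4: tail/ones ⇒ 0xff
lane  5: tail/ones ⇒ 0xff
lane  6: tail/ones ⇒ 0xff
lane  7: tail/ones ⇒ 0xff
lane  8: tail/ones ⇒ 0xff
lane  9: tail/ones ⇒ 0xff
lane 10: tail/ones ⇒ 0xff
lane 11: tail/ones ⇒ 0xff
lane 12: tail/ones ⇒ 0xff
lane 13: tail/ones ⇒ 0xff
lane 14: tail/ones ⇒ 0xff
lane 15: tail/ones ⇒ 0xff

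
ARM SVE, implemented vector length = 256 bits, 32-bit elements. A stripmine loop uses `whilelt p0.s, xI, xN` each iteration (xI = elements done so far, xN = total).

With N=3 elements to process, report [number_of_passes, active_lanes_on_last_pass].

[iterations, last_vl] = [1, 3]

256-bit reg / 32-bit elem → 8 lanes
iterations = ceil(3/8) = 1; final-pass vl = 3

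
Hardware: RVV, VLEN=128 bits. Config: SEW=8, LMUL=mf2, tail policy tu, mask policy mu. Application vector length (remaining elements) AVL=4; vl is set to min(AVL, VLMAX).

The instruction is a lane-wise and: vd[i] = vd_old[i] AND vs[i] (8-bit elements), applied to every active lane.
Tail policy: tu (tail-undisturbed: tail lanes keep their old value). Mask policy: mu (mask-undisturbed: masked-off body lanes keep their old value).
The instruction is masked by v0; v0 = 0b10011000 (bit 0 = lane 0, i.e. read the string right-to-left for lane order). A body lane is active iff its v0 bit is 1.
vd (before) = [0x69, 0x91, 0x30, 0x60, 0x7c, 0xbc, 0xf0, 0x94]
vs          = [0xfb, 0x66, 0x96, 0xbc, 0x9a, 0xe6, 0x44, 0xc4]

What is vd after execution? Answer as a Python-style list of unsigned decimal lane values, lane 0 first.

VLMAX = VLEN×LMUL/SEW = 128×1/2/8 = 8
AVL=4 ≤ VLMAX=8, so vl = 4
[0] mask-off/keep = 0x69
[1] mask-off/keep = 0x91
[2] mask-off/keep = 0x30
[3] and(0x60,0xbc) = 0x20
[4] tail/keep = 0x7c
[5] tail/keep = 0xbc
[6] tail/keep = 0xf0
[7] tail/keep = 0x94

vd = [105, 145, 48, 32, 124, 188, 240, 148]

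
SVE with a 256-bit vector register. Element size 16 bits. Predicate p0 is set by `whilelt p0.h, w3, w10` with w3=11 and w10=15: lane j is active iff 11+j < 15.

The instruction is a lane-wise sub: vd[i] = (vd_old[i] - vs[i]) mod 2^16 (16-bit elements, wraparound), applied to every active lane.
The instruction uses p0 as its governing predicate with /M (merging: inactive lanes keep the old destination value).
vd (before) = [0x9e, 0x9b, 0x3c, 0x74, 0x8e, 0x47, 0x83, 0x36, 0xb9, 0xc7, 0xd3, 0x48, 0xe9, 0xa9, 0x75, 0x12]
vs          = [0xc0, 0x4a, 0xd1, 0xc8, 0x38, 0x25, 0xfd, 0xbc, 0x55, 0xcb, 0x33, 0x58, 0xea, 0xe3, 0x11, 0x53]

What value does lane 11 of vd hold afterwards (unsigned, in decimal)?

256-bit reg / 16-bit elem → 16 lanes
active while 11+j < 15, i.e. j ∈ [0,4) capped at 16 ⇒ 4
vd[0] sub(0x9e,0xc0) -> 0xffde
vd[1] sub(0x9b,0x4a) -> 0x51
vd[2] sub(0x3c,0xd1) -> 0xff6b
vd[3] sub(0x74,0xc8) -> 0xffac
vd[4] tail/keep -> 0x8e
vd[5] tail/keep -> 0x47
vd[6] tail/keep -> 0x83
vd[7] tail/keep -> 0x36
vd[8] tail/keep -> 0xb9
vd[9] tail/keep -> 0xc7
vd[10] tail/keep -> 0xd3
vd[11] tail/keep -> 0x48
vd[12] tail/keep -> 0xe9
vd[13] tail/keep -> 0xa9
vd[14] tail/keep -> 0x75
vd[15] tail/keep -> 0x12

vd[11] = 72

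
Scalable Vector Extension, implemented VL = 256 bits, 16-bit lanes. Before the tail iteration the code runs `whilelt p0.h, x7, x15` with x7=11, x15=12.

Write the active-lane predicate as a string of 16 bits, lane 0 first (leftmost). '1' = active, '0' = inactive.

predicate = 1000000000000000

register lanes = 256/16 = 16
p0[j] = (11+j < 12); true for j=0..0 → 1 lanes set
bits (lane 0 leftmost): 1000000000000000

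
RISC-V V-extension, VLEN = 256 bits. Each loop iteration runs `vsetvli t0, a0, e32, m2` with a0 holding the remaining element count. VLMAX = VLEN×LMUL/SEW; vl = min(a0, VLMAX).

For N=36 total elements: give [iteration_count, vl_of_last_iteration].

VLMAX = VLEN×LMUL/SEW = 256×2/32 = 16
N=36: ⌈36/16⌉ = 3 iters; last vl = 36 − 2×16 = 4

[iterations, last_vl] = [3, 4]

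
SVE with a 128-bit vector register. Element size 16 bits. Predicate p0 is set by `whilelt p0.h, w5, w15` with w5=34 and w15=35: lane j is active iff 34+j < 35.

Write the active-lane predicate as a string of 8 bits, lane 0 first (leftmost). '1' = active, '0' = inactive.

predicate = 10000000

register lanes = 128/16 = 8
p0[j] = (34+j < 35); true for j=0..0 → 1 lanes set
bits (lane 0 leftmost): 10000000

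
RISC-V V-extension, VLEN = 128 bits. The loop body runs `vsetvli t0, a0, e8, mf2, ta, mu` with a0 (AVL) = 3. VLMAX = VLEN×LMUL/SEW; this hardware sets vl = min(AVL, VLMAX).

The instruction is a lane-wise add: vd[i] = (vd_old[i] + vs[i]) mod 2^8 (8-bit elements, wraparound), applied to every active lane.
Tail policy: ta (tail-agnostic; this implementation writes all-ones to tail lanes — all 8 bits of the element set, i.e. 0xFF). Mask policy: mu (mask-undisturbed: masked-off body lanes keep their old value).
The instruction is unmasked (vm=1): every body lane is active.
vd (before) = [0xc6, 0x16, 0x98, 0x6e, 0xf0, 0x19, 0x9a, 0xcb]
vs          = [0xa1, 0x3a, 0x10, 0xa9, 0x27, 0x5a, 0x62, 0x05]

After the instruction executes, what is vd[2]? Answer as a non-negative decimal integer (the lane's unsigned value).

vd[2] = 168

VLMAX = VLEN×LMUL/SEW = 128×1/2/8 = 8
vl ← min(3, 8) = 3
[0] add(0xc6,0xa1) = 0x67
[1] add(0x16,0x3a) = 0x50
[2] add(0x98,0x10) = 0xa8
[3] tail/ones = 0xff
[4] tail/ones = 0xff
[5] tail/ones = 0xff
[6] tail/ones = 0xff
[7] tail/ones = 0xff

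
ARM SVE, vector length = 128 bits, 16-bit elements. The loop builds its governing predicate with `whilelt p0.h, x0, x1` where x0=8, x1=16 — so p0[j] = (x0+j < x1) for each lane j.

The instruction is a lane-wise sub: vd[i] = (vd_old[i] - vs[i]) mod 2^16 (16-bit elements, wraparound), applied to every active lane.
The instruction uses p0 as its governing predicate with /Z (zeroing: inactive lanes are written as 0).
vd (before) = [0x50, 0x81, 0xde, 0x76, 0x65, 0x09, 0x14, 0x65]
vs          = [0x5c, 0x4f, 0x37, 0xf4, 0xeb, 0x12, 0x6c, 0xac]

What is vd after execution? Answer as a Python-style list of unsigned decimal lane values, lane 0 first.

128-bit reg / 16-bit elem → 8 lanes
whilelt: lane j active iff 8+j < 16 → j < 8 → 8 active
vd[0] sub(0x50,0x5c) -> 0xfff4
vd[1] sub(0x81,0x4f) -> 0x32
vd[2] sub(0xde,0x37) -> 0xa7
vd[3] sub(0x76,0xf4) -> 0xff82
vd[4] sub(0x65,0xeb) -> 0xff7a
vd[5] sub(0x09,0x12) -> 0xfff7
vd[6] sub(0x14,0x6c) -> 0xffa8
vd[7] sub(0x65,0xac) -> 0xffb9

vd = [65524, 50, 167, 65410, 65402, 65527, 65448, 65465]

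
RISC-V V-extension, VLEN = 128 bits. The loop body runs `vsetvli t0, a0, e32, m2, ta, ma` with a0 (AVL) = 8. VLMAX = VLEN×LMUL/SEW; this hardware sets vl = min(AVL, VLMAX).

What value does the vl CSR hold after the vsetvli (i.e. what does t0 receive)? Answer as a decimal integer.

vl = 8

VLMAX = (128 × 2) / 32 = 8 lanes
AVL=8 ≤ VLMAX=8, so vl = 8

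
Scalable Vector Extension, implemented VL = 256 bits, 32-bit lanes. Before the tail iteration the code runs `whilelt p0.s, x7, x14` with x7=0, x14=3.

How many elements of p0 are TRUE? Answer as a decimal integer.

register lanes = 256/32 = 8
p0[j] = (0+j < 3); true for j=0..2 → 3 lanes set

vl = 3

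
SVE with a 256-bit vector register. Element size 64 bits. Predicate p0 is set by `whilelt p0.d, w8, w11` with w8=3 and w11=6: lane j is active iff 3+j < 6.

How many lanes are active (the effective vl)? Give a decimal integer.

vl = 3

256-bit reg / 64-bit elem → 4 lanes
active while 3+j < 6, i.e. j ∈ [0,3) capped at 4 ⇒ 3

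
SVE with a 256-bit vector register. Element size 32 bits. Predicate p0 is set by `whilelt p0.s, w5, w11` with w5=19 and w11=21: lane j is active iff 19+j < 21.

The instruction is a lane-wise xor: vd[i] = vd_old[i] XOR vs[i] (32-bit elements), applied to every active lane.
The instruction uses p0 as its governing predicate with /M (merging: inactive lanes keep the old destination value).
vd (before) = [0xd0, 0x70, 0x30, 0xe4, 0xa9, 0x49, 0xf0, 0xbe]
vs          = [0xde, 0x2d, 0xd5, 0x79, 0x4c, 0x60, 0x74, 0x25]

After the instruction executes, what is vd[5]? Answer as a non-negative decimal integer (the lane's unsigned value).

256-bit reg / 32-bit elem → 8 lanes
p0[j] = (19+j < 21); true for j=0..1 → 2 lanes set
lane  0: xor(0xd0,0xde) ⇒ 0x0e
lane  1: xor(0x70,0x2d) ⇒ 0x5d
lane  2: tail/keep ⇒ 0x30
lane  3: tail/keep ⇒ 0xe4
lane  4: tail/keep ⇒ 0xa9
lane  5: tail/keep ⇒ 0x49
lane  6: tail/keep ⇒ 0xf0
lane  7: tail/keep ⇒ 0xbe

vd[5] = 73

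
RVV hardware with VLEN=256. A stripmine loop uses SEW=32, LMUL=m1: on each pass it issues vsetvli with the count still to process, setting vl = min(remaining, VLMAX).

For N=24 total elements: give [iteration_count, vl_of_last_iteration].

lanes per group: 256·1/32 = 8
iterations = ceil(24/8) = 3; final-pass vl = 8

[iterations, last_vl] = [3, 8]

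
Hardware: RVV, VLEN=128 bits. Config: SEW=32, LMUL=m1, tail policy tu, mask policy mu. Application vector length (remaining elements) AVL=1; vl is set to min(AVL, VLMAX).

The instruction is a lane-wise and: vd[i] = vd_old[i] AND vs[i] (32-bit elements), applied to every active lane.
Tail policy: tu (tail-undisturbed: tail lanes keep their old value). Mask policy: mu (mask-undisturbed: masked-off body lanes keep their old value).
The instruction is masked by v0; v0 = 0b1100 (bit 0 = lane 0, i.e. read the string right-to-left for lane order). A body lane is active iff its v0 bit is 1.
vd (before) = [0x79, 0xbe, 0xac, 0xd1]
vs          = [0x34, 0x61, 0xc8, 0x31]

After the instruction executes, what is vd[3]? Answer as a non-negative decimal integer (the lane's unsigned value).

lanes per group: 128·1/32 = 4
AVL=1 ≤ VLMAX=4, so vl = 1
  i=0: mask-off/keep → 121
  i=1: tail/keep → 190
  i=2: tail/keep → 172
  i=3: tail/keep → 209

vd[3] = 209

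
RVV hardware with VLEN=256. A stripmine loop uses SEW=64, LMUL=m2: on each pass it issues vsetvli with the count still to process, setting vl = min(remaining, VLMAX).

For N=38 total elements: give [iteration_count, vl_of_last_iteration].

[iterations, last_vl] = [5, 6]

VLMAX = VLEN×LMUL/SEW = 256×2/64 = 8
38 elements at 8/iter → 5 passes, remainder 6 on the last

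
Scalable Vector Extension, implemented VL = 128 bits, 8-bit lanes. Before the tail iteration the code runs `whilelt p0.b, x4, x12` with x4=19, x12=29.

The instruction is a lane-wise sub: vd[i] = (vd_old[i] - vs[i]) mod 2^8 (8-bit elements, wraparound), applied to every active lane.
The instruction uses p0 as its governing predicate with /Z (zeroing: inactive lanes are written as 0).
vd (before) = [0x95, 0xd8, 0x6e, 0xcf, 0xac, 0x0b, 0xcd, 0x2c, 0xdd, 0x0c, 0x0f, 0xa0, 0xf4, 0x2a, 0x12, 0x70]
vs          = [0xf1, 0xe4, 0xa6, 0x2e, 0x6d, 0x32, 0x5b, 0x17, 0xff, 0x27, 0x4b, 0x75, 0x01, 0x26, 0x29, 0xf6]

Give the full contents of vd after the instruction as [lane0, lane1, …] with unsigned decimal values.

lane count: 128 div 8 = 16
active while 19+j < 29, i.e. j ∈ [0,10) capped at 16 ⇒ 10
lane  0: sub(0x95,0xf1) ⇒ 0xa4
lane  1: sub(0xd8,0xe4) ⇒ 0xf4
lane  2: sub(0x6e,0xa6) ⇒ 0xc8
lane  3: sub(0xcf,0x2e) ⇒ 0xa1
lane  4: sub(0xac,0x6d) ⇒ 0x3f
lane  5: sub(0x0b,0x32) ⇒ 0xd9
lane  6: sub(0xcd,0x5b) ⇒ 0x72
lane  7: sub(0x2c,0x17) ⇒ 0x15
lane  8: sub(0xdd,0xff) ⇒ 0xde
lane  9: sub(0x0c,0x27) ⇒ 0xe5
lane 10: tail/zero ⇒ 0x00
lane 11: tail/zero ⇒ 0x00
lane 12: tail/zero ⇒ 0x00
lane 13: tail/zero ⇒ 0x00
lane 14: tail/zero ⇒ 0x00
lane 15: tail/zero ⇒ 0x00

vd = [164, 244, 200, 161, 63, 217, 114, 21, 222, 229, 0, 0, 0, 0, 0, 0]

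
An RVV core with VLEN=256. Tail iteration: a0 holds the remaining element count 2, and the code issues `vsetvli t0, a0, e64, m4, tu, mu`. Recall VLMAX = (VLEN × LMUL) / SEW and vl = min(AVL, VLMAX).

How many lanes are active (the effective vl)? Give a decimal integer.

vl = 2

VLMAX = (256 × 4) / 64 = 16 lanes
vl ← min(2, 16) = 2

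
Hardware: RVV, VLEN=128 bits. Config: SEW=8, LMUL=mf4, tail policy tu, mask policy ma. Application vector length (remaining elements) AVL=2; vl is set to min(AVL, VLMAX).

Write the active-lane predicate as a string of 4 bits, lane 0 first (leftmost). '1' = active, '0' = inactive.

predicate = 1100

lanes per group: 128·1/4/8 = 4
vl ← min(2, 4) = 2
bits (lane 0 leftmost): 1100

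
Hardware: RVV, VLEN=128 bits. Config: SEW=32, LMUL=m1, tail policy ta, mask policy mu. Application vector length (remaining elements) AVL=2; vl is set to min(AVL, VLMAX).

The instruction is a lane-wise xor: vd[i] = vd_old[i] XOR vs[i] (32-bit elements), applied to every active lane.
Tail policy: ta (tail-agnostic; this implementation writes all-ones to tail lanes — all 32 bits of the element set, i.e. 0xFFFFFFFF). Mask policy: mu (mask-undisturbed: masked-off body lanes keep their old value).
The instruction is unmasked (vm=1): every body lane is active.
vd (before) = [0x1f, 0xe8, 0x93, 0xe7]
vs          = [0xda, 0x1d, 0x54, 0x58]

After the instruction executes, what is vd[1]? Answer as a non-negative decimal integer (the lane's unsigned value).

vd[1] = 245

VLMAX = (128 × 1) / 32 = 4 lanes
vl = min(AVL, VLMAX) = min(2, 4) = 2
lane  0: xor(0x1f,0xda) ⇒ 0xc5
lane  1: xor(0xe8,0x1d) ⇒ 0xf5
lane  2: tail/ones ⇒ 0xffffffff
lane  3: tail/ones ⇒ 0xffffffff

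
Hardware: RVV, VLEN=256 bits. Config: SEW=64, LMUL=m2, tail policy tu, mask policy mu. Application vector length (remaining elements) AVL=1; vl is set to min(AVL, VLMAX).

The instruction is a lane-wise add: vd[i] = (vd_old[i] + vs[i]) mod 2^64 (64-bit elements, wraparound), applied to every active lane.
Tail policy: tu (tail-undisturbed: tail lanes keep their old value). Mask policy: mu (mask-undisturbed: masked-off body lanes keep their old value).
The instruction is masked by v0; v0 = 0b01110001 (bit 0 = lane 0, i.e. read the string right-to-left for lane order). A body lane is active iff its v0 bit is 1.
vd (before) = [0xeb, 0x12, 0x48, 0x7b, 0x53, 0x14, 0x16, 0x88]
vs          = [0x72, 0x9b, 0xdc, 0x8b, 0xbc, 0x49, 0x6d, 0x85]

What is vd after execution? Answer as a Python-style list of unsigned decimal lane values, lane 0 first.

VLMAX = VLEN×LMUL/SEW = 256×2/64 = 8
vl ← min(1, 8) = 1
vd[0] add(0xeb,0x72) -> 0x15d
vd[1] tail/keep -> 0x12
vd[2] tail/keep -> 0x48
vd[3] tail/keep -> 0x7b
vd[4] tail/keep -> 0x53
vd[5] tail/keep -> 0x14
vd[6] tail/keep -> 0x16
vd[7] tail/keep -> 0x88

vd = [349, 18, 72, 123, 83, 20, 22, 136]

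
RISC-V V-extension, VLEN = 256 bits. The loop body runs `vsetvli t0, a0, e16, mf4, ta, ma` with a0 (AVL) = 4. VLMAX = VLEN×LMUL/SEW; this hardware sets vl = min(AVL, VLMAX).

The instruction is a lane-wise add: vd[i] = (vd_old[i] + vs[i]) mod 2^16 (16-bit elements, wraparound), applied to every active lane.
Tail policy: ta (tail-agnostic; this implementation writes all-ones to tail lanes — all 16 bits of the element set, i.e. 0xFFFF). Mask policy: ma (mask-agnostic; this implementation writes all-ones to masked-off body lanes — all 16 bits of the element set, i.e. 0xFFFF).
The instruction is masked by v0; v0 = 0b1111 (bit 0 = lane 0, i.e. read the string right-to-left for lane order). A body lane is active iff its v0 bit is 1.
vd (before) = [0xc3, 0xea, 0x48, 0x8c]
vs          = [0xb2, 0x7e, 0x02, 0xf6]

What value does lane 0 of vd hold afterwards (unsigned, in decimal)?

VLMAX = (256 × 1/4) / 16 = 4 lanes
AVL=4 ≤ VLMAX=4, so vl = 4
lane  0: add(0xc3,0xb2) ⇒ 0x175
lane  1: add(0xea,0x7e) ⇒ 0x168
lane  2: add(0x48,0x02) ⇒ 0x4a
lane  3: add(0x8c,0xf6) ⇒ 0x182

vd[0] = 373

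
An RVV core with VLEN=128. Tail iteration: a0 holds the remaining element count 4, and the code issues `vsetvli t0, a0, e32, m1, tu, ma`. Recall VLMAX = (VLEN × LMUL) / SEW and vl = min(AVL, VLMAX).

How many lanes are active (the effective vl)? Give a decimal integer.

lanes per group: 128·1/32 = 4
vl = min(AVL, VLMAX) = min(4, 4) = 4

vl = 4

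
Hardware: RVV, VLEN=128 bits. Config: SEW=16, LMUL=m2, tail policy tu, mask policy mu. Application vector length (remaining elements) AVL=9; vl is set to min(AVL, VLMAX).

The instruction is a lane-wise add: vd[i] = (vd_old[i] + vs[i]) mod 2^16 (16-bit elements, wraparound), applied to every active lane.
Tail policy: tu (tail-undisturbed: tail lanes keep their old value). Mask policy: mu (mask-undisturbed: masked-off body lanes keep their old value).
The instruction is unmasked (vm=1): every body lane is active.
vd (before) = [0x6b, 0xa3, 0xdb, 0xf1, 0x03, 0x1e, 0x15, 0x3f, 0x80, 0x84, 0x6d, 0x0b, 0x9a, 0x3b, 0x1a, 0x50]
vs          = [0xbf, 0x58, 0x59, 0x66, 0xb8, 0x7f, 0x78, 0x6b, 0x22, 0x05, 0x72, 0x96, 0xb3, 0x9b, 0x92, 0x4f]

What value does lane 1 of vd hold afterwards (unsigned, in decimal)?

VLMAX = (128 × 2) / 16 = 16 lanes
vl = min(AVL, VLMAX) = min(9, 16) = 9
lane  0: add(0x6b,0xbf) ⇒ 0x12a
lane  1: add(0xa3,0x58) ⇒ 0xfb
lane  2: add(0xdb,0x59) ⇒ 0x134
lane  3: add(0xf1,0x66) ⇒ 0x157
lane  4: add(0x03,0xb8) ⇒ 0xbb
lane  5: add(0x1e,0x7f) ⇒ 0x9d
lane  6: add(0x15,0x78) ⇒ 0x8d
lane  7: add(0x3f,0x6b) ⇒ 0xaa
lane  8: add(0x80,0x22) ⇒ 0xa2
lane  9: tail/keep ⇒ 0x84
lane 10: tail/keep ⇒ 0x6d
lane 11: tail/keep ⇒ 0x0b
lane 12: tail/keep ⇒ 0x9a
lane 13: tail/keep ⇒ 0x3b
lane 14: tail/keep ⇒ 0x1a
lane 15: tail/keep ⇒ 0x50

vd[1] = 251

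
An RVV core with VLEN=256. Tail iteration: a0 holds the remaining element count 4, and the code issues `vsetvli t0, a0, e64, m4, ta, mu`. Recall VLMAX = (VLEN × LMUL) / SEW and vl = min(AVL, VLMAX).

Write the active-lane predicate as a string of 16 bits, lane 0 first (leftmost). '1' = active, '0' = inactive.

lanes per group: 256·4/64 = 16
vl ← min(4, 16) = 4
bits (lane 0 leftmost): 1111000000000000

predicate = 1111000000000000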